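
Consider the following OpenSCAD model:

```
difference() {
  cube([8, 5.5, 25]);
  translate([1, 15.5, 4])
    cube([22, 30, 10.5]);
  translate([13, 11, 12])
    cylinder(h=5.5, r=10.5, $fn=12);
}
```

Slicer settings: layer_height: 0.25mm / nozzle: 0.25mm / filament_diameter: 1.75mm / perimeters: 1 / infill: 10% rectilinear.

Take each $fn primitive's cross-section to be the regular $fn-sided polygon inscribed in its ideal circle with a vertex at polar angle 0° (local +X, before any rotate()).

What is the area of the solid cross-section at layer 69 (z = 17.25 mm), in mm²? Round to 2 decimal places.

36.64 mm²

At z = 17.25 mm: the cube (footprint 8×5.5) is included at this height (area 44.00 mm²); the cube at (1, 15.5) is absent (z outside [4, 14.5]); the r=10.5 cylinder at (13, 11) gives a regular 12-gon of circumradius 10.5 (constant along its height) (area = (12/2)·10.500²·sin(360°/12) = 330.75 mm²); After the difference (first − rest): starting from the 8×5.5 cube (44.00 mm²), the r=10.5 cylinder at (13, 11) partially overlaps it — only the 7.36 mm² overlap (of its 330.75 mm²) is removed, clipping the outline — area = 36.64 mm². Overall, the cross-section is a single solid region. Net area = 36.64 mm².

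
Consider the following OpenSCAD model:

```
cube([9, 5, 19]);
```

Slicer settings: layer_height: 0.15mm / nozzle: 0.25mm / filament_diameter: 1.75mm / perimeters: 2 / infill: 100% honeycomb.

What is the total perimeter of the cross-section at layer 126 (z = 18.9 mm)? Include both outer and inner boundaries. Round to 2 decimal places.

At z = 18.9 mm: the 9×5 cube contributes its full rectangle (perimeter 28.00 mm). Overall, the cross-section is a single solid region. Total boundary length (outer) = 28.00 mm.

28.00 mm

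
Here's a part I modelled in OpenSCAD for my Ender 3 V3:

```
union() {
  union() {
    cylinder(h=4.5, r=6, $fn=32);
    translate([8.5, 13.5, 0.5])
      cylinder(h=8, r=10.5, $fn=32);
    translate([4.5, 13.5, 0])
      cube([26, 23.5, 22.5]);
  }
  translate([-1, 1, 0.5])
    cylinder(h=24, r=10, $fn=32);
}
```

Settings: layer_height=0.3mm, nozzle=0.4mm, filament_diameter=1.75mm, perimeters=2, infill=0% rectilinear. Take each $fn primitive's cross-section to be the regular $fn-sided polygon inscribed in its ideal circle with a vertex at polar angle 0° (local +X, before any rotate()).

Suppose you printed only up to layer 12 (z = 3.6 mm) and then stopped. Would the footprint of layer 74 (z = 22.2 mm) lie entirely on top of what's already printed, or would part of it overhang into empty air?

entirely on top

Compare the two slices. At z = 3.6: the r=6 cylinder contributes a regular 32-gon of circumradius 6 (area = (32/2)·6.000²·sin(360°/32) = 112.37 mm²); the r=10.5 cylinder at (8.5, 13.5) gives a regular 32-gon of circumradius 10.5 (constant along its height) (area = (32/2)·10.500²·sin(360°/32) = 344.14 mm²); the cube at (4.5, 13.5) (footprint 26×23.5) is included at this height (area 611.00 mm²); Taking the union: the regions partially overlap — summed areas 1067.51 mm² minus the doubly-counted overlap 128.12 mm² gives 939.39 mm² — area = 939.39 mm²; the r=10 cylinder at (-1, 1) contributes a regular 32-gon of circumradius 10 (area = (32/2)·10.000²·sin(360°/32) = 312.14 mm²); Merging all regions: the regions partially overlap — summed areas 1251.53 mm² minus the doubly-counted overlap 153.43 mm² gives 1098.11 mm² — area = 1098.11 mm². At z = 22.2: the cylinder does not reach this height (z outside [0, 4.5]); the cylinder at (8.5, 13.5) is not intersected at this z (z outside [0.5, 8.5]); the cube at (4.5, 13.5) (footprint 26×23.5) is included at this height (area 611.00 mm²); Taking the union: only the 26×23.5 cube at (4.5, 13.5) is present, so the union is just that shape — area = 611.00 mm²; the cylinder at (-1, 1): section is a regular 32-gon, circumradius r=10 (area = (32/2)·10.000²·sin(360°/32) = 312.14 mm²); Combining (union): the 2 present regions are separate (no shared area or edge), so areas and boundary lengths simply add and each stays a separate island — area = 923.14 mm². Checking containment: the cross-section at z = 22.2 is a subset of the cross-section at z = 3.6.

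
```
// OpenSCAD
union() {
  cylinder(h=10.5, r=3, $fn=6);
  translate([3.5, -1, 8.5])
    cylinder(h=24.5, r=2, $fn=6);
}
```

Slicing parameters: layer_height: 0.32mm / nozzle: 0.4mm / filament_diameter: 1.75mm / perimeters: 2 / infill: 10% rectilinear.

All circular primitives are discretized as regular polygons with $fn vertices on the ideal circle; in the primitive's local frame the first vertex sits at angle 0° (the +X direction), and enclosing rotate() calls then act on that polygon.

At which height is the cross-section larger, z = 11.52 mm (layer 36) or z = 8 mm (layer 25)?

Layer 36 (z = 11.52): the cylinder is not intersected at this z (z outside [0, 10.5]); the cylinder at (3.5, -1): section is a regular 6-gon, circumradius r=2 (area = (6/2)·2.000²·sin(360°/6) = 10.39 mm²); Taking the union: only the r=2 cylinder at (3.5, -1) is present, so the union is just that shape — area = 10.39 mm². So its area = 10.39 mm². Layer 25 (z = 8): the cylinder: section is a regular 6-gon, circumradius r=3 (area = (6/2)·3.000²·sin(360°/6) = 23.38 mm²); the cylinder at (3.5, -1) does not reach this height (z outside [8.5, 33]); Combining (union): only the r=3 cylinder is present, so the union is just that shape — area = 23.38 mm². So its area = 23.38 mm². Layer 25 is larger (23.38 vs 10.39 mm²).

layer 25 (z = 8 mm)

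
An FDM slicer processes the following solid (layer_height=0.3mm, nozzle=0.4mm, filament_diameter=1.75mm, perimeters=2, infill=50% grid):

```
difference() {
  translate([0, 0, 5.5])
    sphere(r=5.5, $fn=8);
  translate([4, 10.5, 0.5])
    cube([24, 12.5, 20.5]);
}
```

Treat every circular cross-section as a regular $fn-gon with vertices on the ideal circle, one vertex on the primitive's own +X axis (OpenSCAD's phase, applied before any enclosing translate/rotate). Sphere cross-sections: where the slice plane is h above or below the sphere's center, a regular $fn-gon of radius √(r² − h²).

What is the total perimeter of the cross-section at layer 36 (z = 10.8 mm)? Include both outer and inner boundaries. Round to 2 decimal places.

At z = 10.8 mm: the sphere: section is a regular 8-gon, circumradius = √(r²−h²) = √(5.5²−5.3²) = 1.470 (perimeter = 2·8·1.470·sin(180°/8) = 9.00 mm); the cube at (4, 10.5) is present — its section is the full 24×12.5 rectangle (perimeter 73.00 mm); Taking the first minus the rest: starting from the r=5.5 sphere, the 24×12.5 cube at (4, 10.5) misses the remaining region (no effect) — boundary = 9.00 mm. Overall, the cross-section is a single solid region. Total boundary length (outer) = 9.00 mm.

9.00 mm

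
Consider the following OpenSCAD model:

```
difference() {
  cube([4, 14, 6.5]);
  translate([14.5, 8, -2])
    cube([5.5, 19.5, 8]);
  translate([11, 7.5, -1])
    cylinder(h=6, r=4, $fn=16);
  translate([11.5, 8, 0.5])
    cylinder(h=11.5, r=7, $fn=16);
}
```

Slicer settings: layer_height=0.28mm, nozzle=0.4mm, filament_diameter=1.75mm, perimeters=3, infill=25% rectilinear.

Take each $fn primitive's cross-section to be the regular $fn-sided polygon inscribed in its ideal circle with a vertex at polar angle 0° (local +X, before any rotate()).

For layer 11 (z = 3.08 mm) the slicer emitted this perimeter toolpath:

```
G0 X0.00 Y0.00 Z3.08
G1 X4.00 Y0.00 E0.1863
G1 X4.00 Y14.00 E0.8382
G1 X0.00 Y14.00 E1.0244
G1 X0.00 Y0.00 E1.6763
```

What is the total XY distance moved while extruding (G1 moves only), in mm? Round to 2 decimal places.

Sum the Euclidean lengths of each G1 segment: total = 36.00 mm.

36.00 mm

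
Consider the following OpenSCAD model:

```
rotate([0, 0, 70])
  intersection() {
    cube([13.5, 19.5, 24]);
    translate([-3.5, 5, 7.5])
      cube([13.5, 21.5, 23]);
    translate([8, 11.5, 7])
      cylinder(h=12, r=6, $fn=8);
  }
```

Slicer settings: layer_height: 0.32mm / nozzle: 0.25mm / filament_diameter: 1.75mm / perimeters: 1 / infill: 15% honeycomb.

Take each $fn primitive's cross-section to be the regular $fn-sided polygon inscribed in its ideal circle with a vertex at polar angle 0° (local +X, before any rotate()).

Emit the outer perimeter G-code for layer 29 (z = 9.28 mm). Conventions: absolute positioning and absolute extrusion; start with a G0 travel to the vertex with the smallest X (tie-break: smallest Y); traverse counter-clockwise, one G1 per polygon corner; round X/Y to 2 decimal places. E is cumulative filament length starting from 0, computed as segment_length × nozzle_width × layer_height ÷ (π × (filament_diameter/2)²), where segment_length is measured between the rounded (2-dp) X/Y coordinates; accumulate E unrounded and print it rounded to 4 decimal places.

G0 X-13.71 Y13.50 Z9.28
G1 X-13.51 Y8.92 E0.1525
G1 X-10.12 Y5.81 E0.3055
G1 X-5.53 Y6.01 E0.4583
G1 X-2.43 Y9.40 E0.6111
G1 X-2.53 Y11.56 E0.6830
G1 X-12.25 Y15.10 E1.0271
G1 X-13.71 Y13.50 E1.0991

At z = 9.28 mm: the cube is present — its section is the full 13.5×19.5 rectangle; the 13.5×21.5 cube at (-3.5, 5) contributes its full rectangle; the cylinder at (8, 11.5): section is a regular 8-gon, circumradius r=6; Taking the intersection: the 13.5×21.5 cube at (-3.5, 5) partially overlaps the 13.5×19.5 cube; clipping to the common part keeps 145.00 mm²; the r=6 cylinder at (8, 11.5) partially overlaps the running intersection; clipping to the common part keeps 73.25 mm² — 1 connected region; (whole slice rotated 70° about Z — lengths, areas and connectivity unchanged). The outline is a single polygon with 7 vertices. Extrusion per mm of travel: 0.25 × 0.32 / (π × 0.875²) = 0.033260. Accumulating E over each segment gives final E = 1.0991.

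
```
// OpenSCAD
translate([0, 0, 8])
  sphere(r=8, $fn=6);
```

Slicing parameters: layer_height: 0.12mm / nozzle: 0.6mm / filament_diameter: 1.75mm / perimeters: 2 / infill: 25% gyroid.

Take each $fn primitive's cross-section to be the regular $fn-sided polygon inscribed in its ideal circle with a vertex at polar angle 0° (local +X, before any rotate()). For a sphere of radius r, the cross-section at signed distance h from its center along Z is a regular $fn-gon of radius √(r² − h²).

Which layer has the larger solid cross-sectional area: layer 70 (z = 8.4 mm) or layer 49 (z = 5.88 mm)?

layer 70 (z = 8.4 mm)

Layer 70 (z = 8.4): the r=8 sphere slices to a regular 6-gon of circumradius 7.990 (√(r²−h²) with h=0.4 from center) (area = (6/2)·7.990²·sin(360°/6) = 165.86 mm²). So its area = 165.86 mm². Layer 49 (z = 5.88): the r=8 sphere contributes a regular 6-gon of circumradius √(8²−2.12²) = 7.714 (area = (6/2)·7.714²·sin(360°/6) = 154.60 mm²). So its area = 154.60 mm². Layer 70 is larger (165.86 vs 154.60 mm²).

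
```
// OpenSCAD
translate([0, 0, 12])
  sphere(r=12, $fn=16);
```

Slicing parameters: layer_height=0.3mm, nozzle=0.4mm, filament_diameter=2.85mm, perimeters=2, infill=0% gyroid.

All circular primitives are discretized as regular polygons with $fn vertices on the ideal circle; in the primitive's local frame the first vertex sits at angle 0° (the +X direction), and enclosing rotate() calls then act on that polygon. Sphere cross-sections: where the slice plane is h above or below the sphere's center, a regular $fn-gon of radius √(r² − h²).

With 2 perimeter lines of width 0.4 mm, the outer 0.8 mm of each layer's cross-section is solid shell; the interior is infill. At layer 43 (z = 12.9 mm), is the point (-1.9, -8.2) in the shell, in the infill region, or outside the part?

At z = 12.9 mm: the r=12 sphere contributes a regular 16-gon of circumradius √(12²−0.9²) = 11.966. Overall, the cross-section is a single solid region. The nearest boundary edge runs (-4.58, -11.06)→(-0.00, -11.97); distance from the point to it = 3.32 mm. The point is inside the cross-section and 3.32 mm from the nearest boundary — more than the 0.8 mm shell width (2 × 0.4), so it's in the infill interior.

infill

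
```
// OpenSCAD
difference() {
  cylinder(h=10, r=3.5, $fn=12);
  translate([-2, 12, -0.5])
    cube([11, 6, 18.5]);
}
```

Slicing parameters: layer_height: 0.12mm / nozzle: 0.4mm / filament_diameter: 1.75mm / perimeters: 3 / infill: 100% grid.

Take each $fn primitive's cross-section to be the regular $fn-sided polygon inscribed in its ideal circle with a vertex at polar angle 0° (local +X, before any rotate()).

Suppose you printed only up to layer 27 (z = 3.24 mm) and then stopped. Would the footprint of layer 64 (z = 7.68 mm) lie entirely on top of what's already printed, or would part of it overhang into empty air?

Compare the two slices. At z = 3.24: the r=3.5 cylinder gives a regular 12-gon of circumradius 3.5 (constant along its height) (area = (12/2)·3.500²·sin(360°/12) = 36.75 mm²); the cube at (-2, 12) is present — its section is the full 11×6 rectangle (area 66.00 mm²); After the difference (first − rest): starting from the r=3.5 cylinder (36.75 mm²), the 11×6 cube at (-2, 12) misses the remaining region (no effect) — area = 36.75 mm². At z = 7.68: the r=3.5 cylinder gives a regular 12-gon of circumradius 3.5 (constant along its height) (area = (12/2)·3.500²·sin(360°/12) = 36.75 mm²); the cube at (-2, 12) (footprint 11×6) is included at this height (area 66.00 mm²); Subtracting the remaining from the first: starting from the r=3.5 cylinder (36.75 mm²), the 11×6 cube at (-2, 12) misses the remaining region (no effect) — area = 36.75 mm². Checking containment: the cross-section at z = 7.68 is a subset of the cross-section at z = 3.24.

entirely on top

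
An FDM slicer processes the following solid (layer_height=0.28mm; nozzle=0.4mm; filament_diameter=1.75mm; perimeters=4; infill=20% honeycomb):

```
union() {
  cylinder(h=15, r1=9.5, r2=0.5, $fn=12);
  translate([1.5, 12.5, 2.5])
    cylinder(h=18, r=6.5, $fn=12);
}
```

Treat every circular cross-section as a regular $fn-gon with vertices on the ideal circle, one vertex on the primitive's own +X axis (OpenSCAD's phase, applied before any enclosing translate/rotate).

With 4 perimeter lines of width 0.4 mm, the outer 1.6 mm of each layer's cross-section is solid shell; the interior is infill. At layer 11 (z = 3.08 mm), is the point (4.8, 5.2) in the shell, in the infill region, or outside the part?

shell

At z = 3.08 mm: the cone (r1=9.5→r2=0.5) has section circumradius 7.652 here — a regular 12-gon; the cylinder at (1.5, 12.5): section is a regular 12-gon, circumradius r=6.5; Taking the union: the regions partially overlap (shared area 4.74 mm²), so overlapping operands fuse into one piece — 1 connected region. Overall, the cross-section is a single solid region. The nearest boundary edge runs (3.83, 6.62)→(6.63, 3.83); distance from the point to it = 0.32 mm. The point is inside the cross-section, 0.32 mm from the nearest boundary — within the 1.6 mm shell band (4 × 0.4).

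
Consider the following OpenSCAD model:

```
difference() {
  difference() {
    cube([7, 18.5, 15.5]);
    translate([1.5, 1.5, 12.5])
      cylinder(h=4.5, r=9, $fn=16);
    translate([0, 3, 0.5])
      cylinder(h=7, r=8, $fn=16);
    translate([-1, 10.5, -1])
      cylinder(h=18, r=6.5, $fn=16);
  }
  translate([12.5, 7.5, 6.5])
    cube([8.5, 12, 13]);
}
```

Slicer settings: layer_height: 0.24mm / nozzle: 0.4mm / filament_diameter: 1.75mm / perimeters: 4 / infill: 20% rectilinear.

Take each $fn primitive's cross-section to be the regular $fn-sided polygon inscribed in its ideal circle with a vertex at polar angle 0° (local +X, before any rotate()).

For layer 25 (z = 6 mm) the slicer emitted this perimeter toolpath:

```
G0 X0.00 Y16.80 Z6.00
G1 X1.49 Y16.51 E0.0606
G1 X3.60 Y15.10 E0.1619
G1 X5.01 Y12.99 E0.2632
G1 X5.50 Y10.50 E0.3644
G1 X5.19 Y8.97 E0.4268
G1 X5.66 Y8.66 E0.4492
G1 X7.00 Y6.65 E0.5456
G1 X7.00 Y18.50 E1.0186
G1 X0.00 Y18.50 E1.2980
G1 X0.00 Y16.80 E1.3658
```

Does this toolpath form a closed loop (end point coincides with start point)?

Start point (G0): (0.00, 16.80). End point (last G1): the path returns to the start — closed.

yes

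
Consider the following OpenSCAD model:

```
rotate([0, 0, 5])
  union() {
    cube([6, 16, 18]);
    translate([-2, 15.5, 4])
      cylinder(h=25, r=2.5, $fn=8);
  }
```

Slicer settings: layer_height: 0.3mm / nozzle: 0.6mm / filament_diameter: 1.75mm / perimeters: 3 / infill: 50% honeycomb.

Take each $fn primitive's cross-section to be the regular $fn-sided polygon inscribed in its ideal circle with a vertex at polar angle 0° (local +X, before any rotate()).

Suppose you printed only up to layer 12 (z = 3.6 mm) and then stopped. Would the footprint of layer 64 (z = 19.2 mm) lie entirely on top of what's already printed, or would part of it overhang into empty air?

part overhangs

Compare the two slices. At z = 3.6: the cube (footprint 6×16) is included at this height (area 96.00 mm²); the cylinder at (-2, 15.5) is absent (z outside [4, 29]); Combining (union): only the 6×16 cube is present, so the union is just that shape — area = 96.00 mm²; (rotated 5° about Z; rotation is an isometry so areas/perimeters/island counts are preserved). At z = 19.2: the cube is not intersected at this z (z outside [0, 18]); the r=2.5 cylinder at (-2, 15.5) gives a regular 8-gon of circumradius 2.5 (constant along its height) (area = (8/2)·2.500²·sin(360°/8) = 17.68 mm²); Taking the union: only the r=2.5 cylinder at (-2, 15.5) is present, so the union is just that shape — area = 17.68 mm²; (rotated 5° about Z; rotation is an isometry so areas/perimeters/island counts are preserved). Checking containment: at z = 19.2 the cross-section extends beyond the z = 3.6 cross-section by about 17.18 mm².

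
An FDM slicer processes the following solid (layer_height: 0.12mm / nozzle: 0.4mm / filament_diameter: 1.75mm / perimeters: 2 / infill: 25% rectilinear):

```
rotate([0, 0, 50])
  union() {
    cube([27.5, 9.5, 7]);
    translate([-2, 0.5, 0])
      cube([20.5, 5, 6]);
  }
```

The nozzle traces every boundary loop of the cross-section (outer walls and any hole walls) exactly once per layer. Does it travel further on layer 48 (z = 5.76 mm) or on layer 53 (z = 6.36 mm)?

layer 48 (z = 5.76 mm)

Layer 48 (z = 5.76): the cube (footprint 27.5×9.5) is included at this height (perimeter 74.00 mm); the cube at (-2, 0.5) (footprint 20.5×5) is included at this height (perimeter 51.00 mm); Merging all regions: the regions partially overlap (shared area 92.50 mm²), so the edge portions inside another operand are dropped and the merged outline is re-measured after clipping — boundary = 78.00 mm; (whole slice rotated 50° about Z — lengths, areas and connectivity unchanged). So its perimeter = 78.00 mm. Layer 53 (z = 6.36): the cube is present — its section is the full 27.5×9.5 rectangle (perimeter 74.00 mm); the cube at (-2, 0.5) is absent (z outside [0, 6]); Combining (union): only the 27.5×9.5 cube is present, so the union is just that shape — boundary = 74.00 mm; (whole slice rotated 50° about Z — lengths, areas and connectivity unchanged). So its perimeter = 74.00 mm. Layer 48 is larger (78.00 vs 74.00 mm).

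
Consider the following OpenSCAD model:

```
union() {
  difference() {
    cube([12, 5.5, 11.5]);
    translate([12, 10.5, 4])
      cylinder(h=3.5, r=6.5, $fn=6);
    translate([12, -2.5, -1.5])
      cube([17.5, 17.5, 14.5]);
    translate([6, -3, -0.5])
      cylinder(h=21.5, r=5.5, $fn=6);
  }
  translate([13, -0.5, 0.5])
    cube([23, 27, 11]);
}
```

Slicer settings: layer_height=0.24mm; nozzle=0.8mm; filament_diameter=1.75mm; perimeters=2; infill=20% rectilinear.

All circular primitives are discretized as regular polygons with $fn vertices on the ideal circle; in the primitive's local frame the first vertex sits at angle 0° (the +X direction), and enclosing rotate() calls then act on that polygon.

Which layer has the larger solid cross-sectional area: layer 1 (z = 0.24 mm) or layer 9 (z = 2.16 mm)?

Layer 1 (z = 0.24): the cube (footprint 12×5.5) is included at this height (area 66.00 mm²); the cylinder at (12, 10.5) is absent (z outside [4, 7.5]); the cube at (12, -2.5) is present — its section is the full 17.5×17.5 rectangle (area 306.25 mm²); the r=5.5 cylinder at (6, -3) contributes a regular 6-gon of circumradius 5.5 (area = (6/2)·5.500²·sin(360°/6) = 78.59 mm²); After the difference (first − rest): starting from the 12×5.5 cube (66.00 mm²), the 17.5×17.5 cube at (12, -2.5) misses the remaining region (no effect); the r=5.5 cylinder at (6, -3) partially overlaps it — only the 11.49 mm² overlap (of its 78.59 mm²) is removed, clipping the outline — area = 54.51 mm²; the cube at (13, -0.5) does not reach this height (z outside [0.5, 11.5]); Combining (union): only the result so far is present, so the union is just that shape — area = 54.51 mm². So its area = 54.51 mm². Layer 9 (z = 2.16): the 12×5.5 cube contributes its full rectangle (area 66.00 mm²); the cylinder at (12, 10.5) does not reach this height (z outside [4, 7.5]); the cube at (12, -2.5) is present — its section is the full 17.5×17.5 rectangle (area 306.25 mm²); the r=5.5 cylinder at (6, -3) gives a regular 6-gon of circumradius 5.5 (constant along its height) (area = (6/2)·5.500²·sin(360°/6) = 78.59 mm²); Taking the first minus the rest: starting from the 12×5.5 cube (66.00 mm²), the 17.5×17.5 cube at (12, -2.5) misses the remaining region (no effect); the r=5.5 cylinder at (6, -3) partially overlaps it — only the 11.49 mm² overlap (of its 78.59 mm²) is removed, clipping the outline — area = 54.51 mm²; the cube at (13, -0.5) is present — its section is the full 23×27 rectangle (area 621.00 mm²); Taking the union: the 2 present regions are separate (no shared area or edge), so areas and boundary lengths simply add and each stays a separate island — area = 675.51 mm². So its area = 675.51 mm². Layer 9 is larger (675.51 vs 54.51 mm²).

layer 9 (z = 2.16 mm)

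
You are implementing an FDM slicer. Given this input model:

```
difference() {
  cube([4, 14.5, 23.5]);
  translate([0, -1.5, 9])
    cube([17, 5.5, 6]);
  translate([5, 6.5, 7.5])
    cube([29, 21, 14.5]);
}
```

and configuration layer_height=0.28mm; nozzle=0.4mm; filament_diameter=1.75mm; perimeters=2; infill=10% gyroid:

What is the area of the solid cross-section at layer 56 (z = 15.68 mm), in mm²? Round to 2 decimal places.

At z = 15.68 mm: the cube (footprint 4×14.5) is included at this height (area 58.00 mm²); the cube at (0, -1.5) is absent (z outside [9, 15]); the 29×21 cube at (5, 6.5) contributes its full rectangle (area 609.00 mm²); Taking the first minus the rest: starting from the 4×14.5 cube (58.00 mm²), the 29×21 cube at (5, 6.5) misses the remaining region (no effect) — area = 58.00 mm². Overall, the cross-section is a single solid region. Net area = 58.00 mm².

58.00 mm²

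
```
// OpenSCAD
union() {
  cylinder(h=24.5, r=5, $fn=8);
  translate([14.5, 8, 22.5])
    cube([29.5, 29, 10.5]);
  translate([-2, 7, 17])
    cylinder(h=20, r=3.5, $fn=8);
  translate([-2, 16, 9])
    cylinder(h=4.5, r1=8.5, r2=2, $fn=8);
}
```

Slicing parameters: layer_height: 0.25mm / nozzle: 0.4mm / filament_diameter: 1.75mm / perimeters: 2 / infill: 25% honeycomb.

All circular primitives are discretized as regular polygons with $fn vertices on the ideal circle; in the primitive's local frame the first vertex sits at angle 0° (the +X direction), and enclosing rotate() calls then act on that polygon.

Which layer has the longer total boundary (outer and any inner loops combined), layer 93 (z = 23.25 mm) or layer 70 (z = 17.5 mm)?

layer 93 (z = 23.25 mm)

Layer 93 (z = 23.25): the cylinder: section is a regular 8-gon, circumradius r=5 (perimeter = 2·8·5.000·sin(180°/8) = 30.61 mm); the cube at (14.5, 8) (footprint 29.5×29) is included at this height (perimeter 117.00 mm); the cylinder at (-2, 7): section is a regular 8-gon, circumradius r=3.5 (perimeter = 2·8·3.500·sin(180°/8) = 21.43 mm); the cone at (-2, 16) does not reach this height (z outside [9, 13.5]); Taking the union: the regions partially overlap (shared area 1.85 mm²), so the edge portions inside another operand are dropped and the merged outline is re-measured after clipping — boundary = 161.57 mm. So its perimeter = 161.57 mm. Layer 70 (z = 17.5): the r=5 cylinder contributes a regular 8-gon of circumradius 5 (perimeter = 2·8·5.000·sin(180°/8) = 30.61 mm); the cube at (14.5, 8) does not reach this height (z outside [22.5, 33]); the r=3.5 cylinder at (-2, 7) contributes a regular 8-gon of circumradius 3.5 (perimeter = 2·8·3.500·sin(180°/8) = 21.43 mm); the cone at (-2, 16) does not reach this height (z outside [9, 13.5]); Combining (union): the regions partially overlap (shared area 1.85 mm²), so the edge portions inside another operand are dropped and the merged outline is re-measured after clipping — boundary = 44.57 mm. So its perimeter = 44.57 mm. Layer 93 is larger (161.57 vs 44.57 mm).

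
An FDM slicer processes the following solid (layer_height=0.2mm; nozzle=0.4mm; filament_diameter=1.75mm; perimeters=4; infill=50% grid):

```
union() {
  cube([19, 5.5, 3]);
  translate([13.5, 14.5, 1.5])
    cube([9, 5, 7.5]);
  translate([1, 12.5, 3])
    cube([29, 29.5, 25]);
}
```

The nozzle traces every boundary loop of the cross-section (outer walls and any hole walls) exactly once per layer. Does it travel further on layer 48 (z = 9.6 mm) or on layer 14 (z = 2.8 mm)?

Layer 48 (z = 9.6): the cube does not reach this height (z outside [0, 3]); the cube at (13.5, 14.5) does not reach this height (z outside [1.5, 9]); the cube at (1, 12.5) (footprint 29×29.5) is included at this height (perimeter 117.00 mm); Taking the union: only the 29×29.5 cube at (1, 12.5) is present, so the union is just that shape — boundary = 117.00 mm. So its perimeter = 117.00 mm. Layer 14 (z = 2.8): the 19×5.5 cube contributes its full rectangle (perimeter 49.00 mm); the cube at (13.5, 14.5) is present — its section is the full 9×5 rectangle (perimeter 28.00 mm); the cube at (1, 12.5) is absent (z outside [3, 28]); Taking the union: the 2 present regions are separate (no shared area or edge), so areas and boundary lengths simply add and each stays a separate island — boundary = 77.00 mm. So its perimeter = 77.00 mm. Layer 48 is larger (117.00 vs 77.00 mm).

layer 48 (z = 9.6 mm)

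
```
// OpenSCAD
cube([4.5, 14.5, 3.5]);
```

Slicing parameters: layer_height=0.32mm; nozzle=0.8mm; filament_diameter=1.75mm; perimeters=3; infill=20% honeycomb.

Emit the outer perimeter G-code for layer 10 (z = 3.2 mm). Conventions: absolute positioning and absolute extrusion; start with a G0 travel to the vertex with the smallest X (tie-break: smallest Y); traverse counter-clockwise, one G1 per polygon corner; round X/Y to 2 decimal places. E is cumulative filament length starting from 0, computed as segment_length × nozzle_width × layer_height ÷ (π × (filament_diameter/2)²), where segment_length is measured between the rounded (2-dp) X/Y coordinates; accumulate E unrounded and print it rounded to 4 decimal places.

At z = 3.2 mm: the 4.5×14.5 cube contributes its full rectangle. The outline is a single polygon with 4 vertices. Extrusion per mm of travel: 0.8 × 0.32 / (π × 0.875²) = 0.106432. Accumulating E over each segment gives final E = 4.0444.

G0 X0.00 Y0.00 Z3.20
G1 X4.50 Y0.00 E0.4789
G1 X4.50 Y14.50 E2.0222
G1 X0.00 Y14.50 E2.5012
G1 X0.00 Y0.00 E4.0444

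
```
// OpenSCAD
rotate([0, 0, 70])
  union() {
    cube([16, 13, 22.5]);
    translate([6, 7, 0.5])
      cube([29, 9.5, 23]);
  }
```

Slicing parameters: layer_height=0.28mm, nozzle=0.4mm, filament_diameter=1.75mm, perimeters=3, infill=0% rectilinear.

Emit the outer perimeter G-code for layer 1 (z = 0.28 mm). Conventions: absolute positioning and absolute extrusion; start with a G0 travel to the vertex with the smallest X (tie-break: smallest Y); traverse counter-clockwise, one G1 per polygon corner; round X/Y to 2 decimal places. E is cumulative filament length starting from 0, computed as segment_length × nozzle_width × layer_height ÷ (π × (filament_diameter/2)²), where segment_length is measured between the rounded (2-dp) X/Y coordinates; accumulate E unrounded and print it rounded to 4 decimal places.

At z = 0.28 mm: the cube is present — its section is the full 16×13 rectangle; the cube at (6, 7) does not reach this height (z outside [0.5, 23.5]); Combining (union): only the 16×13 cube is present, so the union is just that shape — 1 connected region; (whole slice rotated 70° about Z — lengths, areas and connectivity unchanged). The outline is a single polygon with 4 vertices. Extrusion per mm of travel: 0.4 × 0.28 / (π × 0.875²) = 0.046564. Accumulating E over each segment gives final E = 2.7007.

G0 X-12.22 Y4.45 Z0.28
G1 X0.00 Y0.00 E0.6056
G1 X5.47 Y15.04 E1.3508
G1 X-6.74 Y19.48 E1.9557
G1 X-12.22 Y4.45 E2.7007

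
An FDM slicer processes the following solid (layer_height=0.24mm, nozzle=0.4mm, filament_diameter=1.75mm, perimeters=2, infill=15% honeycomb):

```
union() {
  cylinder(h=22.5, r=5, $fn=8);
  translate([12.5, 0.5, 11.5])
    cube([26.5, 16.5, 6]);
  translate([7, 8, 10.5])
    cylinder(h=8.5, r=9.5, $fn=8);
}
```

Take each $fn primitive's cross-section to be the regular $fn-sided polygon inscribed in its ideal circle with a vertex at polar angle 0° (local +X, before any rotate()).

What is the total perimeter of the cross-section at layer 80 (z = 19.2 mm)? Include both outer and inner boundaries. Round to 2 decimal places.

30.61 mm

At z = 19.2 mm: the r=5 cylinder gives a regular 8-gon of circumradius 5 (constant along its height) (perimeter = 2·8·5.000·sin(180°/8) = 30.61 mm); the cube at (12.5, 0.5) does not reach this height (z outside [11.5, 17.5]); the cylinder at (7, 8) is absent (z outside [10.5, 19]); Taking the union: only the r=5 cylinder is present, so the union is just that shape — boundary = 30.61 mm. Overall, the cross-section is a single solid region. Total boundary length (outer) = 30.61 mm.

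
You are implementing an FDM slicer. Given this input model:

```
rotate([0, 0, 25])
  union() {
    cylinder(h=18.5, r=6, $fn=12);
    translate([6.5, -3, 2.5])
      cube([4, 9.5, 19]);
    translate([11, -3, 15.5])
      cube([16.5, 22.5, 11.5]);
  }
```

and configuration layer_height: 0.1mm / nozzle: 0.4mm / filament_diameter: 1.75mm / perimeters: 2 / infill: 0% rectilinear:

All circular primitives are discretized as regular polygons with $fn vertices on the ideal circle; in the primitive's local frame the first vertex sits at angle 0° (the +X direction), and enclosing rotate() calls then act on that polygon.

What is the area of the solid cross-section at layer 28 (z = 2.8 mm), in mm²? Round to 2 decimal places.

At z = 2.8 mm: the r=6 cylinder contributes a regular 12-gon of circumradius 6 (area = (12/2)·6.000²·sin(360°/12) = 108.00 mm²); the cube at (6.5, -3) is present — its section is the full 4×9.5 rectangle (area 38.00 mm²); the cube at (11, -3) does not reach this height (z outside [15.5, 27]); Taking the union: the 2 present regions are separate (no shared area or edge), so areas and boundary lengths simply add and each stays a separate island — area = 146.00 mm²; (rotated 25° about Z; rotation is an isometry so areas/perimeters/island counts are preserved). Overall, the cross-section has 2 separate islands. Net area = 146.00 mm².

146.00 mm²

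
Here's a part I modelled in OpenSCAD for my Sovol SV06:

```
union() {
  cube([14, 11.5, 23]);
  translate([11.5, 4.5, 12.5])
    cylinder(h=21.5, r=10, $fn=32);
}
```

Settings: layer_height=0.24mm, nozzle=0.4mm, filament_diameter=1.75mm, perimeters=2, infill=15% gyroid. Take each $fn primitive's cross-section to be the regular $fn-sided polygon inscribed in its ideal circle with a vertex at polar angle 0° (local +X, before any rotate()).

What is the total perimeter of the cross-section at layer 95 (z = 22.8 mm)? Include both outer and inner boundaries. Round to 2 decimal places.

68.79 mm

At z = 22.8 mm: the cube (footprint 14×11.5) is included at this height (perimeter 51.00 mm); the cylinder at (11.5, 4.5): section is a regular 32-gon, circumradius r=10 (perimeter = 2·32·10.000·sin(180°/32) = 62.73 mm); Taking the union: the regions partially overlap (shared area 135.55 mm²), so the edge portions inside another operand are dropped and the merged outline is re-measured after clipping — boundary = 68.79 mm. Overall, the cross-section is a single solid region. Total boundary length (outer) = 68.79 mm.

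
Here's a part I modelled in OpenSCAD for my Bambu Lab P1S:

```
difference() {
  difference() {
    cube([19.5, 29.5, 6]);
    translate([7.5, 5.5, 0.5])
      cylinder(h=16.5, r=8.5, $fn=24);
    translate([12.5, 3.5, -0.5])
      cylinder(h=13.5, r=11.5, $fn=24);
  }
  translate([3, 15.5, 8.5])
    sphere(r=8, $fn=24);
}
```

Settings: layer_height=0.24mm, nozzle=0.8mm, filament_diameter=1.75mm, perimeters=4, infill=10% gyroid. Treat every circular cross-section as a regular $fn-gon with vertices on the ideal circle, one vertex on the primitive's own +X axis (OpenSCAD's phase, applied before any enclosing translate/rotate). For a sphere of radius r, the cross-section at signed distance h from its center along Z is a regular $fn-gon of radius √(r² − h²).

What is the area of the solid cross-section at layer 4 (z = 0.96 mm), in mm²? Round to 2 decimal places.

287.08 mm²

At z = 0.96 mm: the cube is present — its section is the full 19.5×29.5 rectangle (area 575.25 mm²); the r=8.5 cylinder at (7.5, 5.5) gives a regular 24-gon of circumradius 8.5 (constant along its height) (area = (24/2)·8.500²·sin(360°/24) = 224.40 mm²); the cylinder at (12.5, 3.5): section is a regular 24-gon, circumradius r=11.5 (area = (24/2)·11.500²·sin(360°/24) = 410.75 mm²); After the difference (first − rest): starting from the 19.5×29.5 cube (575.25 mm²), the r=8.5 cylinder at (7.5, 5.5) partially overlaps it — only the 193.11 mm² overlap (of its 224.40 mm²) is removed, clipping the outline; the r=11.5 cylinder at (12.5, 3.5) partially overlaps it — only the 72.99 mm² overlap (of its 410.75 mm²) is removed, clipping the outline — area = 309.15 mm²; the r=8 sphere at (3, 15.5) contributes a regular 24-gon of circumradius √(8²−7.54²) = 2.674 (area = (24/2)·2.674²·sin(360°/24) = 22.20 mm²); Subtracting the remaining from the first: starting from the result so far (309.15 mm²), the r=8 sphere at (3, 15.5) partially overlaps it — only the 22.07 mm² overlap (of its 22.20 mm²) is removed, clipping the outline — area = 287.08 mm². Overall, the cross-section has 2 separate islands. Net area = 287.08 mm².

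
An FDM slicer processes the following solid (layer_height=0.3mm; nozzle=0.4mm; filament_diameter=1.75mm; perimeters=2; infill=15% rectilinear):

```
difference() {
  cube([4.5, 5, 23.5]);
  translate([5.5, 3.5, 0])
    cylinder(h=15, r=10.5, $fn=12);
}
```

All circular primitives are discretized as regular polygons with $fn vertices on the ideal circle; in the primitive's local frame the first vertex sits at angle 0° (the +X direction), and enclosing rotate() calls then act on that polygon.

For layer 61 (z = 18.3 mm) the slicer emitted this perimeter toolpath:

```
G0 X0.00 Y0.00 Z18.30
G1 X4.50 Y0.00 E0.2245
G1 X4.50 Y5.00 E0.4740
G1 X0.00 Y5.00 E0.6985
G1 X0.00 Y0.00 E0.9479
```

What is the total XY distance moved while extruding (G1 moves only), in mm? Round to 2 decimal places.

19.00 mm

Sum the Euclidean lengths of each G1 segment: total = 19.00 mm.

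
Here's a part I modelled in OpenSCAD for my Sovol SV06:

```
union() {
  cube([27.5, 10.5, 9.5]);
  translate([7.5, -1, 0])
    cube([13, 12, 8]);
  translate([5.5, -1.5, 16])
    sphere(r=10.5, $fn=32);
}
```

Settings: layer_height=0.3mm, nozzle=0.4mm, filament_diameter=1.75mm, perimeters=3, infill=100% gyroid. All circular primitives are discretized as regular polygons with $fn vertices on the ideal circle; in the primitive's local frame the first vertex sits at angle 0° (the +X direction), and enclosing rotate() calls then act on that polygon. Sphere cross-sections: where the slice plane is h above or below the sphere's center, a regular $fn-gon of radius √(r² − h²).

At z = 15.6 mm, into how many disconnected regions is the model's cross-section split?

At z = 15.6 mm: the cube is not intersected at this z (z outside [0, 9.5]); the cube at (7.5, -1) is absent (z outside [0, 8]); the r=10.5 sphere at (5.5, -1.5) slices to a regular 32-gon of circumradius 10.492 (√(r²−h²) with h=0.4 from center); Taking the union: only the r=10.5 sphere at (5.5, -1.5) is present, so the union is just that shape — 1 connected region. The result has 1 disconnected region.

1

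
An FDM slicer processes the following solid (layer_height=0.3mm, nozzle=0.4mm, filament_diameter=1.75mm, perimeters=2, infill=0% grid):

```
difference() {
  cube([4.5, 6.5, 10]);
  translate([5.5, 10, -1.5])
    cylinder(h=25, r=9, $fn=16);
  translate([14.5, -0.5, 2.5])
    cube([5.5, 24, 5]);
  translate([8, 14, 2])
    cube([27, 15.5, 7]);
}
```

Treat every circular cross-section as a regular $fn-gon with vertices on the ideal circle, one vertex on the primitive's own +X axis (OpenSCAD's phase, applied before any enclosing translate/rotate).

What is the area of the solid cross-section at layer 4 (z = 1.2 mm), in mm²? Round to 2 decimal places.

8.40 mm²

At z = 1.2 mm: the cube (footprint 4.5×6.5) is included at this height (area 29.25 mm²); the r=9 cylinder at (5.5, 10) contributes a regular 16-gon of circumradius 9 (area = (16/2)·9.000²·sin(360°/16) = 247.98 mm²); the cube at (14.5, -0.5) does not reach this height (z outside [2.5, 7.5]); the cube at (8, 14) is not intersected at this z (z outside [2, 9]); Subtracting the remaining from the first: starting from the 4.5×6.5 cube (29.25 mm²), the r=9 cylinder at (5.5, 10) partially overlaps it — only the 20.85 mm² overlap (of its 247.98 mm²) is removed, clipping the outline — area = 8.40 mm². Overall, the cross-section is a single solid region. Net area = 8.40 mm².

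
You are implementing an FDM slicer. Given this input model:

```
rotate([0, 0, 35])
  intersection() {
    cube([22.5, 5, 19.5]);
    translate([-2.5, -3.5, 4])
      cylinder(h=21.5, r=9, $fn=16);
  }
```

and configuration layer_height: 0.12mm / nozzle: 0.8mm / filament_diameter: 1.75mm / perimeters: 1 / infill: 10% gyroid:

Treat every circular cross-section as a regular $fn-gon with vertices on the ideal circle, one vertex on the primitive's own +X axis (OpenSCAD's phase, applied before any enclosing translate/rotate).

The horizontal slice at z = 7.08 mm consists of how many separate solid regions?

At z = 7.08 mm: the cube (footprint 22.5×5) is included at this height; the cylinder at (-2.5, -3.5): section is a regular 16-gon, circumradius r=9; Keeping only the common overlap: the r=9 cylinder at (-2.5, -3.5) partially overlaps the 22.5×5 cube; clipping to the common part keeps 18.59 mm² — 1 connected region; (whole slice rotated 35° about Z — lengths, areas and connectivity unchanged). The result has 1 disconnected region.

1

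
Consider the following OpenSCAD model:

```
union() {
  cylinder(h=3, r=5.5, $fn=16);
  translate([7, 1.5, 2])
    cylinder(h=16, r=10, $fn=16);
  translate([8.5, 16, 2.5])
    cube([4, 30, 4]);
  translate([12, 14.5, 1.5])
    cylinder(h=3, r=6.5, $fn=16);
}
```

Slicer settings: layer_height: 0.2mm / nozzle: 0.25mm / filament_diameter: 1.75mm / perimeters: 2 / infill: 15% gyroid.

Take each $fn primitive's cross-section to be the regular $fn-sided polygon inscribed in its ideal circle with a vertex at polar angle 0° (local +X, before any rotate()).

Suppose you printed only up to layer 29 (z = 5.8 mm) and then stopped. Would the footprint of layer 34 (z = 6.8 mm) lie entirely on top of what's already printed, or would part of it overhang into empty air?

entirely on top

Compare the two slices. At z = 5.8: the cylinder does not reach this height (z outside [0, 3]); the r=10 cylinder at (7, 1.5) gives a regular 16-gon of circumradius 10 (constant along its height) (area = (16/2)·10.000²·sin(360°/16) = 306.15 mm²); the cube at (8.5, 16) is present — its section is the full 4×30 rectangle (area 120.00 mm²); the cylinder at (12, 14.5) is absent (z outside [1.5, 4.5]); Merging all regions: the 2 present regions are separate (no shared area or edge), so areas and boundary lengths simply add and each stays a separate island — area = 426.15 mm². At z = 6.8: the cylinder does not reach this height (z outside [0, 3]); the cylinder at (7, 1.5): section is a regular 16-gon, circumradius r=10 (area = (16/2)·10.000²·sin(360°/16) = 306.15 mm²); the cube at (8.5, 16) does not reach this height (z outside [2.5, 6.5]); the cylinder at (12, 14.5) is absent (z outside [1.5, 4.5]); Merging all regions: only the r=10 cylinder at (7, 1.5) is present, so the union is just that shape — area = 306.15 mm². Checking containment: the cross-section at z = 6.8 is a subset of the cross-section at z = 5.8.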